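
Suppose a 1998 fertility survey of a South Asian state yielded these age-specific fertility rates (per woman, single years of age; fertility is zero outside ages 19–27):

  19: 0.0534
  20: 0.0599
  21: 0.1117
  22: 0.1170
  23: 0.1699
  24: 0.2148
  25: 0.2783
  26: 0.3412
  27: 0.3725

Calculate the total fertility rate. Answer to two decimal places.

Sum of ASFRs = 0.0534 + 0.0599 + 0.1117 + 0.1170 + 0.1699 + 0.2148 + 0.2783 + 0.3412 + 0.3725 = 1.7187
TFR = 1.7187

1.72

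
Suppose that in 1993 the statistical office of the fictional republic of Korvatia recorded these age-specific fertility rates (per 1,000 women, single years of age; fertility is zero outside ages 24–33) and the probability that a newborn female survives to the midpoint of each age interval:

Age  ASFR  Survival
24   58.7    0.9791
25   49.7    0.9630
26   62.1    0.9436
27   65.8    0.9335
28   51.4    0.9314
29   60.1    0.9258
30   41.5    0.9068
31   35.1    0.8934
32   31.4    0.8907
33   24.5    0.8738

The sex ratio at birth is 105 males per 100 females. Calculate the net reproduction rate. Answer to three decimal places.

0.218

Proportion female at birth = 100 / (100 + 105) = 0.48780.
Survival-weighted fertility by age (1·fₓ·Sₓ):
  24: 1 × 58.7/1000 × 0.9791 = 0.05747
  25: 1 × 49.7/1000 × 0.9630 = 0.04786
  26: 1 × 62.1/1000 × 0.9436 = 0.05860
  27: 1 × 65.8/1000 × 0.9335 = 0.06142
  28: 1 × 51.4/1000 × 0.9314 = 0.04787
  29: 1 × 60.1/1000 × 0.9258 = 0.05564
  30: 1 × 41.5/1000 × 0.9068 = 0.03763
  31: 1 × 35.1/1000 × 0.8934 = 0.03136
  32: 1 × 31.4/1000 × 0.8907 = 0.02797
  33: 1 × 24.5/1000 × 0.8738 = 0.02141
Sum = 0.44723
NRR = 0.48780 × 0.44723 = 0.21816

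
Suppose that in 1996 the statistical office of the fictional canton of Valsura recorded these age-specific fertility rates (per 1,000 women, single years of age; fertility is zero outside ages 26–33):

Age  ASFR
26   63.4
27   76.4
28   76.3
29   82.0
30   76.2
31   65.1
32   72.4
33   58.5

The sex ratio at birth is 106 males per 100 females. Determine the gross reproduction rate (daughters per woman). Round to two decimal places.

Proportion female at birth = 100 / (100 + 106) = 0.48544.
Sum of ASFRs = 63.4 + 76.4 + 76.3 + 82.0 + 76.2 + 65.1 + 72.4 + 58.5 = 570.3
TFR = 570.3 / 1000 = 0.5703
GRR = 0.48544 × 0.5703 = 0.27685

0.28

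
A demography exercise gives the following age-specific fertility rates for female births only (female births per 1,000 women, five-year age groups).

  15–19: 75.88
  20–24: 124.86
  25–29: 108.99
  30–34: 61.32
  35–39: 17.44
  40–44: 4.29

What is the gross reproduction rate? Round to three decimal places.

1.964

Sum of female ASFRs = 75.88 + 124.86 + 108.99 + 61.32 + 17.44 + 4.29 = 392.78
GRR = 5 × 392.78 / 1000 = 1.9639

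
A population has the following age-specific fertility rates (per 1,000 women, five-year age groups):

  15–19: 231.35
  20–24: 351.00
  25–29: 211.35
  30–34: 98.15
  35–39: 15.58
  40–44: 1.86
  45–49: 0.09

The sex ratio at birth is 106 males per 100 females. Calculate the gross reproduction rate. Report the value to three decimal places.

2.207

Proportion female at birth = 100 / (100 + 106) = 0.48544.
Sum of ASFRs = 231.35 + 351.00 + 211.35 + 98.15 + 15.58 + 1.86 + 0.09 = 909.38
TFR = 5 × 909.38 / 1000 = 4.5469
GRR = 0.48544 × 4.5469 = 2.20725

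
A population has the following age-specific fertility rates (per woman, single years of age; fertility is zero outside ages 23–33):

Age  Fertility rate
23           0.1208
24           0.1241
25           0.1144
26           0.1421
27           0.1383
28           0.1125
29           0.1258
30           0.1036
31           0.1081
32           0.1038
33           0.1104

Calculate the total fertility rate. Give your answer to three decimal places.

Sum of ASFRs = 0.1208 + 0.1241 + 0.1144 + 0.1421 + 0.1383 + 0.1125 + 0.1258 + 0.1036 + 0.1081 + 0.1038 + 0.1104 = 1.3039
TFR = 1.3039

1.304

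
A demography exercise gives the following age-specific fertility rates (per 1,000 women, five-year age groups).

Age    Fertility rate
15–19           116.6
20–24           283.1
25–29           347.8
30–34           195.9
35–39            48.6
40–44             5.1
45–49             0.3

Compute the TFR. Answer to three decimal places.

Sum of ASFRs = 116.6 + 283.1 + 347.8 + 195.9 + 48.6 + 5.1 + 0.3 = 997.4
TFR = 5 × 997.4 / 1000 = 4.987

4.987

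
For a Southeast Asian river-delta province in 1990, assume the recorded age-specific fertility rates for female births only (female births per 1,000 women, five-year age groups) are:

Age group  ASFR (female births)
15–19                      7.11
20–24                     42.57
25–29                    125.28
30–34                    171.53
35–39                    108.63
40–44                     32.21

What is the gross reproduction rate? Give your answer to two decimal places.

Sum of female ASFRs = 7.11 + 42.57 + 125.28 + 171.53 + 108.63 + 32.21 = 487.33
GRR = 5 × 487.33 / 1000 = 2.43665

2.44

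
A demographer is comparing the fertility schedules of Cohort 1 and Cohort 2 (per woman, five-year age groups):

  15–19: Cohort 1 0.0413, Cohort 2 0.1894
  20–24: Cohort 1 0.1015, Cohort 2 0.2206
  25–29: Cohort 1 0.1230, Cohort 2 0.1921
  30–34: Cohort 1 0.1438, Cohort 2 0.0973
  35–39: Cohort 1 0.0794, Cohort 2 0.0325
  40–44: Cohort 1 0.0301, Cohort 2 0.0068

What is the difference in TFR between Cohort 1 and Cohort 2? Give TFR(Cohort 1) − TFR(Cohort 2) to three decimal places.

Cohort 1:
  Sum of ASFRs = 0.0413 + 0.1015 + 0.1230 + 0.1438 + 0.0794 + 0.0301 = 0.5191
  TFR = 5 × 0.5191 = 2.5955
Cohort 2:
  Sum of ASFRs = 0.1894 + 0.2206 + 0.1921 + 0.0973 + 0.0325 + 0.0068 = 0.7387
  TFR = 5 × 0.7387 = 3.6935
Difference = 2.5955 − 3.6935 = -1.098

-1.098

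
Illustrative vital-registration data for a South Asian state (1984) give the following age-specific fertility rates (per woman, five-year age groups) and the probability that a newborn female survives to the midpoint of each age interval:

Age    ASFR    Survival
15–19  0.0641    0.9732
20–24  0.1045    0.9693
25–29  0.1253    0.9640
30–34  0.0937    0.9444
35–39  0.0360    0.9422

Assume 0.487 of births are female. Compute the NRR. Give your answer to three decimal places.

Proportion female at birth = 0.487.
Weighting each age-specific rate by interval width and survival:
  15–19: 5 × 0.0641 × 0.9732 = 0.31191
  20–24: 5 × 0.1045 × 0.9693 = 0.50646
  25–29: 5 × 0.1253 × 0.9640 = 0.60395
  30–34: 5 × 0.0937 × 0.9444 = 0.44245
  35–39: 5 × 0.0360 × 0.9422 = 0.16960
Sum = 2.03437
NRR = 0.487 × 2.03437 = 0.99074

0.991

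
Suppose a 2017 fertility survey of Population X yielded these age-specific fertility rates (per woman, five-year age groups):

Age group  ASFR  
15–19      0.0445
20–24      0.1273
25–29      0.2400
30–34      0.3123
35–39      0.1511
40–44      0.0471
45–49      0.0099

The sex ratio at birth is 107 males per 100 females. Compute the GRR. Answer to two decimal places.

2.25

Proportion female at birth = 100 / (100 + 107) = 0.48309.
Sum of ASFRs = 0.0445 + 0.1273 + 0.2400 + 0.3123 + 0.1511 + 0.0471 + 0.0099 = 0.9322
TFR = 5 × 0.9322 = 4.661
GRR = 0.48309 × 4.661 = 2.25168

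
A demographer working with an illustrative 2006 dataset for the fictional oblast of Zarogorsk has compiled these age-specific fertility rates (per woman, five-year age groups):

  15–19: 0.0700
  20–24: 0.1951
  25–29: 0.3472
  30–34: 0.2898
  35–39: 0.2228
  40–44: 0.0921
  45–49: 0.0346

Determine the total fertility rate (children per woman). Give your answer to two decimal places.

6.26

Sum of ASFRs = 0.0700 + 0.1951 + 0.3472 + 0.2898 + 0.2228 + 0.0921 + 0.0346 = 1.2516
TFR = 5 × 1.2516 = 6.258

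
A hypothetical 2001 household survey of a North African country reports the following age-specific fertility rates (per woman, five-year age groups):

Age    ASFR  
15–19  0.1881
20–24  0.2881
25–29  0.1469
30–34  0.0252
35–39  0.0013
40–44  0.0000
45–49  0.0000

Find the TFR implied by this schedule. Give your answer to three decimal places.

3.248

Sum of ASFRs = 0.1881 + 0.2881 + 0.1469 + 0.0252 + 0.0013 + 0.0000 + 0.0000 = 0.6496
TFR = 5 × 0.6496 = 3.248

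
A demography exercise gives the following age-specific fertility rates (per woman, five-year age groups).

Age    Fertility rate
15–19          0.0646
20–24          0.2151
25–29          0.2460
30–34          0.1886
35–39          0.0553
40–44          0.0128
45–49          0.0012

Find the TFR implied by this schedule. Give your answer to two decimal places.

3.92

Sum of ASFRs = 0.0646 + 0.2151 + 0.2460 + 0.1886 + 0.0553 + 0.0128 + 0.0012 = 0.7836
TFR = 5 × 0.7836 = 3.918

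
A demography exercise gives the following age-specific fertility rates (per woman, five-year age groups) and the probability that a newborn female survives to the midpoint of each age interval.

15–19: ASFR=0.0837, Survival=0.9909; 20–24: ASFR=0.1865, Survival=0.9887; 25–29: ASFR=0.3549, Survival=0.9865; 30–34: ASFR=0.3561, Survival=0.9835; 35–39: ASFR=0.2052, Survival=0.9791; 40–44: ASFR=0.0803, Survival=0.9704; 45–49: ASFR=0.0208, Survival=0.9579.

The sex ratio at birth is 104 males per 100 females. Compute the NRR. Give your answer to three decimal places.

Proportion female at birth = 100 / (100 + 104) = 0.49020.
Weighting each age-specific rate by interval width and survival:
  15–19: 5 × 0.0837 × 0.9909 = 0.41469
  20–24: 5 × 0.1865 × 0.9887 = 0.92196
  25–29: 5 × 0.3549 × 0.9865 = 1.75054
  30–34: 5 × 0.3561 × 0.9835 = 1.75112
  35–39: 5 × 0.2052 × 0.9791 = 1.00456
  40–44: 5 × 0.0803 × 0.9704 = 0.38962
  45–49: 5 × 0.0208 × 0.9579 = 0.09962
Sum = 6.33211
NRR = 0.49020 × 6.33211 = 3.10400
NRR > 1, so each generation more than replaces itself.

3.104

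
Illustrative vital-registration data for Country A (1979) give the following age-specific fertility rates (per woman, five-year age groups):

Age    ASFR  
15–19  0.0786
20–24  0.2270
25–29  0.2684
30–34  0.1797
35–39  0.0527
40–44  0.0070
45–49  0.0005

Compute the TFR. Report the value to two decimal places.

4.07

Sum of ASFRs = 0.0786 + 0.2270 + 0.2684 + 0.1797 + 0.0527 + 0.0070 + 0.0005 = 0.8139
TFR = 5 × 0.8139 = 4.0695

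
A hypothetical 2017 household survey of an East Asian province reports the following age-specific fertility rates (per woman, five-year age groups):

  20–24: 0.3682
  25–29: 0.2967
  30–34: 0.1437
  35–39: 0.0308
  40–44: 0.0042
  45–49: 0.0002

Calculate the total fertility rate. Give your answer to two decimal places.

Sum of ASFRs = 0.3682 + 0.2967 + 0.1437 + 0.0308 + 0.0042 + 0.0002 = 0.8438
TFR = 5 × 0.8438 = 4.219

4.22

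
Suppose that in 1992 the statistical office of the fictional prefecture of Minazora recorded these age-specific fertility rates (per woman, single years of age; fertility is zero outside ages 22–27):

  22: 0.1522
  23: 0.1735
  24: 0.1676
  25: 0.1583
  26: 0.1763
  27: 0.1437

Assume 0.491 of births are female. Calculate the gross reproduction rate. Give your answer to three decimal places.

Proportion female at birth = 0.491.
Sum of ASFRs = 0.1522 + 0.1735 + 0.1676 + 0.1583 + 0.1763 + 0.1437 = 0.9716
TFR = 0.9716
GRR = 0.491 × 0.9716 = 0.47706

0.477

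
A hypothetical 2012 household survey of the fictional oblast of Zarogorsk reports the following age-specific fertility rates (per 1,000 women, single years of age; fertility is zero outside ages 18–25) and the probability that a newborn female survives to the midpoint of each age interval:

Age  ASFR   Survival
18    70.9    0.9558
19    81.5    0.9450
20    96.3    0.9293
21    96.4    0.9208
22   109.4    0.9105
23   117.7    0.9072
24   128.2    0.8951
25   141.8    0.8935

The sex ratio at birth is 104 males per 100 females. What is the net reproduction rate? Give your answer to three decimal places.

Proportion female at birth = 100 / (100 + 104) = 0.49020.
Each age group contributes 1 × ASFR × survival:
  18: 1 × 70.9/1000 × 0.9558 = 0.06777
  19: 1 × 81.5/1000 × 0.9450 = 0.07702
  20: 1 × 96.3/1000 × 0.9293 = 0.08949
  21: 1 × 96.4/1000 × 0.9208 = 0.08877
  22: 1 × 109.4/1000 × 0.9105 = 0.09961
  23: 1 × 117.7/1000 × 0.9072 = 0.10678
  24: 1 × 128.2/1000 × 0.8951 = 0.11475
  25: 1 × 141.8/1000 × 0.8935 = 0.12670
Sum = 0.77089
NRR = 0.49020 × 0.77089 = 0.37789

0.378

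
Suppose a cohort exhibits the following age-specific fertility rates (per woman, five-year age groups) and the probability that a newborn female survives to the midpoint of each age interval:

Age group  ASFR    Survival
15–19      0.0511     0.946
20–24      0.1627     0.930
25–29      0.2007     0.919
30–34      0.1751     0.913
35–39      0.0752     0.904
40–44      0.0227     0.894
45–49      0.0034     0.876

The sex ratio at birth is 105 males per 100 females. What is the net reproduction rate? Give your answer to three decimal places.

1.549

Proportion female at birth = 100 / (100 + 105) = 0.48780.
Survival-weighted fertility by age (5·fₓ·Sₓ):
  15–19: 5 × 0.0511 × 0.946 = 0.24170
  20–24: 5 × 0.1627 × 0.930 = 0.75656
  25–29: 5 × 0.2007 × 0.919 = 0.92222
  30–34: 5 × 0.1751 × 0.913 = 0.79933
  35–39: 5 × 0.0752 × 0.904 = 0.33990
  40–44: 5 × 0.0227 × 0.894 = 0.10147
  45–49: 5 × 0.0034 × 0.876 = 0.01489
Sum = 3.17607
NRR = 0.48780 × 3.17607 = 1.54929
With NRR above 1 the population is above replacement fertility.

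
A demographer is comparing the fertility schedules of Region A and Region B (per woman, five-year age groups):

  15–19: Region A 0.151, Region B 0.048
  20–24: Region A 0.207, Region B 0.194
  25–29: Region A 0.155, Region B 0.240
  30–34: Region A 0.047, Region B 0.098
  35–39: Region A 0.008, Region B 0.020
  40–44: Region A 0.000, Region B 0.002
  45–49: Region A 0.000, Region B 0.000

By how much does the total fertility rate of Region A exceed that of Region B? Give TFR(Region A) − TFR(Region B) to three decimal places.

Region A:
  Sum of ASFRs = 0.151 + 0.207 + 0.155 + 0.047 + 0.008 + 0.000 + 0.000 = 0.568
  TFR = 5 × 0.568 = 2.84
Region B:
  Sum of ASFRs = 0.048 + 0.194 + 0.240 + 0.098 + 0.020 + 0.002 + 0.000 = 0.602
  TFR = 5 × 0.602 = 3.01
Difference = 2.84 − 3.01 = -0.17

-0.170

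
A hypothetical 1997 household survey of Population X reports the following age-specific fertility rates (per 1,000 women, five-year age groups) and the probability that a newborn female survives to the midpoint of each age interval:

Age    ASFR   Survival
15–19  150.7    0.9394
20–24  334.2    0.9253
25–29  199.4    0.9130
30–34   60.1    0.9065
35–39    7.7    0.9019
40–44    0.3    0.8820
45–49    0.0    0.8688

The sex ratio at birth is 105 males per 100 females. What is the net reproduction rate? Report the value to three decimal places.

1.694

Proportion female at birth = 100 / (100 + 105) = 0.48780.
Survival-weighted fertility by age (5·fₓ·Sₓ):
  15–19: 5 × 150.7/1000 × 0.9394 = 0.70784
  20–24: 5 × 334.2/1000 × 0.9253 = 1.54618
  25–29: 5 × 199.4/1000 × 0.9130 = 0.91026
  30–34: 5 × 60.1/1000 × 0.9065 = 0.27240
  35–39: 5 × 7.7/1000 × 0.9019 = 0.03472
  40–44: 5 × 0.3/1000 × 0.8820 = 0.00132
  45–49: 5 × 0.0/1000 × 0.8688 = 0.00000
Sum = 3.47272
NRR = 0.48780 × 3.47272 = 1.69399
NRR > 1, so each generation more than replaces itself.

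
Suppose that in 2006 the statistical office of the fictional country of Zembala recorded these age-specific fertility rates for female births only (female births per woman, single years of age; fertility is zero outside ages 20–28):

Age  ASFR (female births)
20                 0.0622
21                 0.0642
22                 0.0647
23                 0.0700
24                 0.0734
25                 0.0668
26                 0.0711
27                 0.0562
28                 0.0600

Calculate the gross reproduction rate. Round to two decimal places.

0.59

Sum of female ASFRs = 0.0622 + 0.0642 + 0.0647 + 0.0700 + 0.0734 + 0.0668 + 0.0711 + 0.0562 + 0.0600 = 0.5886
GRR = 0.5886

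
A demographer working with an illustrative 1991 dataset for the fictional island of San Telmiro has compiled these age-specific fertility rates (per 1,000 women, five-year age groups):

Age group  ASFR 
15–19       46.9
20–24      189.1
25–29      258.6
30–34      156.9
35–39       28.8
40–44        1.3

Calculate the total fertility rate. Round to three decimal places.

Sum of ASFRs = 46.9 + 189.1 + 258.6 + 156.9 + 28.8 + 1.3 = 681.6
TFR = 5 × 681.6 / 1000 = 3.408

3.408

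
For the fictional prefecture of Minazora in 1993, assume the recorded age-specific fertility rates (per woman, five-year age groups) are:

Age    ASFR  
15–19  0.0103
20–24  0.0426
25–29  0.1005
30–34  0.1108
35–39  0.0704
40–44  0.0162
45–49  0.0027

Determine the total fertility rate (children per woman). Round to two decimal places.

1.77

Sum of ASFRs = 0.0103 + 0.0426 + 0.1005 + 0.1108 + 0.0704 + 0.0162 + 0.0027 = 0.3535
TFR = 5 × 0.3535 = 1.7675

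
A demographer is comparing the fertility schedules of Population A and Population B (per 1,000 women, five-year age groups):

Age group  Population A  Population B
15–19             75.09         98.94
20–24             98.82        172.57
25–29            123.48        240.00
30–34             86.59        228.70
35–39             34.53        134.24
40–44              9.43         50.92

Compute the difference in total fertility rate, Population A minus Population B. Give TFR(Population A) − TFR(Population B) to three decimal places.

Population A:
  Sum of ASFRs = 75.09 + 98.82 + 123.48 + 86.59 + 34.53 + 9.43 = 427.94
  TFR = 5 × 427.94 / 1000 = 2.1397
Population B:
  Sum of ASFRs = 98.94 + 172.57 + 240.00 + 228.70 + 134.24 + 50.92 = 925.37
  TFR = 5 × 925.37 / 1000 = 4.62685
Difference = 2.1397 − 4.62685 = -2.48715

-2.487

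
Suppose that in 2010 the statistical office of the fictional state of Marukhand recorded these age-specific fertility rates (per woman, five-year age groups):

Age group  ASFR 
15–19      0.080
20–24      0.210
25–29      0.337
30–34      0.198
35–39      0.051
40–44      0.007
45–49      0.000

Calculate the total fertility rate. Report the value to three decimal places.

Sum of ASFRs = 0.080 + 0.210 + 0.337 + 0.198 + 0.051 + 0.007 + 0.000 = 0.883
TFR = 5 × 0.883 = 4.415

4.415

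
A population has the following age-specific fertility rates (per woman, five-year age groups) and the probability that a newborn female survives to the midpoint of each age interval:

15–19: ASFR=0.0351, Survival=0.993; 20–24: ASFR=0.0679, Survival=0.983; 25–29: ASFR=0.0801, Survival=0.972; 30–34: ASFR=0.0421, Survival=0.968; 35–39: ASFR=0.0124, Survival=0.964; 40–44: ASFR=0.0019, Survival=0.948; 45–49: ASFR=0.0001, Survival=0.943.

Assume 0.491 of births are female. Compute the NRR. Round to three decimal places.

Proportion female at birth = 0.491.
Each age group contributes 5 × ASFR × survival:
  15–19: 5 × 0.0351 × 0.993 = 0.17427
  20–24: 5 × 0.0679 × 0.983 = 0.33373
  25–29: 5 × 0.0801 × 0.972 = 0.38929
  30–34: 5 × 0.0421 × 0.968 = 0.20376
  35–39: 5 × 0.0124 × 0.964 = 0.05977
  40–44: 5 × 0.0019 × 0.948 = 0.00901
  45–49: 5 × 0.0001 × 0.943 = 0.00047
Sum = 1.17030
NRR = 0.491 × 1.17030 = 0.57462

0.575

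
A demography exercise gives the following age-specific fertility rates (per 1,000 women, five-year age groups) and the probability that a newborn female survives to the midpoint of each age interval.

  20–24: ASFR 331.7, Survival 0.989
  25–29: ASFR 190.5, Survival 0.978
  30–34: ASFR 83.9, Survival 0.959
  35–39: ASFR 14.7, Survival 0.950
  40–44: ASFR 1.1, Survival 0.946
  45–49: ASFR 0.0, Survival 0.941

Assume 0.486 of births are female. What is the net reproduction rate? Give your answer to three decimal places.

1.482

Proportion female at birth = 0.486.
Survival-weighted fertility by age (5·fₓ·Sₓ):
  20–24: 5 × 331.7/1000 × 0.989 = 1.64026
  25–29: 5 × 190.5/1000 × 0.978 = 0.93155
  30–34: 5 × 83.9/1000 × 0.959 = 0.40230
  35–39: 5 × 14.7/1000 × 0.950 = 0.06983
  40–44: 5 × 1.1/1000 × 0.946 = 0.00520
  45–49: 5 × 0.0/1000 × 0.941 = 0.00000
Sum = 3.04914
NRR = 0.486 × 3.04914 = 1.48188
An NRR exceeding 1 indicates intrinsic growth under these rates.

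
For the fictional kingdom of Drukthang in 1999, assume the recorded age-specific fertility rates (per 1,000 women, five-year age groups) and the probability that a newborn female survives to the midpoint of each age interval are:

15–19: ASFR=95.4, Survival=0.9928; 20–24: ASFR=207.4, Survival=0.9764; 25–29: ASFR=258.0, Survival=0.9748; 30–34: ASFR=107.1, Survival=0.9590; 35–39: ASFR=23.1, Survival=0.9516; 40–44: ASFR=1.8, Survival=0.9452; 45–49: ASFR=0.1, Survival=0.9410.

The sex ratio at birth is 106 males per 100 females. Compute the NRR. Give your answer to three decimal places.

Proportion female at birth = 100 / (100 + 106) = 0.48544.
Each age group contributes 5 × ASFR × survival:
  15–19: 5 × 95.4/1000 × 0.9928 = 0.47357
  20–24: 5 × 207.4/1000 × 0.9764 = 1.01253
  25–29: 5 × 258.0/1000 × 0.9748 = 1.25749
  30–34: 5 × 107.1/1000 × 0.9590 = 0.51354
  35–39: 5 × 23.1/1000 × 0.9516 = 0.10991
  40–44: 5 × 1.8/1000 × 0.9452 = 0.00851
  45–49: 5 × 0.1/1000 × 0.9410 = 0.00047
Sum = 3.37602
NRR = 0.48544 × 3.37602 = 1.63886
An NRR exceeding 1 indicates intrinsic growth under these rates.

1.639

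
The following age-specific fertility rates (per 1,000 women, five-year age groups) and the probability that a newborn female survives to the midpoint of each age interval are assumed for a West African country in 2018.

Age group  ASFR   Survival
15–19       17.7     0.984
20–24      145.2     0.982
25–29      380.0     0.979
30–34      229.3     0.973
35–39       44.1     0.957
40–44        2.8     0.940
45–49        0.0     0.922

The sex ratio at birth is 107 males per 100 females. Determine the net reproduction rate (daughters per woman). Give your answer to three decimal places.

Proportion female at birth = 100 / (100 + 107) = 0.48309.
Each age group contributes 5 × ASFR × survival:
  15–19: 5 × 17.7/1000 × 0.984 = 0.08708
  20–24: 5 × 145.2/1000 × 0.982 = 0.71293
  25–29: 5 × 380.0/1000 × 0.979 = 1.86010
  30–34: 5 × 229.3/1000 × 0.973 = 1.11554
  35–39: 5 × 44.1/1000 × 0.957 = 0.21102
  40–44: 5 × 2.8/1000 × 0.940 = 0.01316
  45–49: 5 × 0.0/1000 × 0.922 = 0.00000
Sum = 3.99983
NRR = 0.48309 × 3.99983 = 1.93228
An NRR exceeding 1 indicates intrinsic growth under these rates.

1.932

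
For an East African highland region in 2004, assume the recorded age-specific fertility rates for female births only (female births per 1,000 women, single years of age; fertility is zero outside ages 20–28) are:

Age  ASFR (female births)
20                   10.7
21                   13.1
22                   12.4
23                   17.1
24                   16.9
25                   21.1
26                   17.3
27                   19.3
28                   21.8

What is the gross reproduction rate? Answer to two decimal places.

Sum of female ASFRs = 10.7 + 13.1 + 12.4 + 17.1 + 16.9 + 21.1 + 17.3 + 19.3 + 21.8 = 149.7
GRR = 149.7 / 1000 = 0.1497

0.15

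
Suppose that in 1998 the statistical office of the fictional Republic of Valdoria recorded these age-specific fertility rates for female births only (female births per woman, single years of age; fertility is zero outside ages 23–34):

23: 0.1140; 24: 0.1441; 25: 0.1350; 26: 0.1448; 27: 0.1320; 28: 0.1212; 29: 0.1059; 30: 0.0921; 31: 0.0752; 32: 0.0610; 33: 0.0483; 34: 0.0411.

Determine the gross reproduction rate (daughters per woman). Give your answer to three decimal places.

Sum of female ASFRs = 0.1140 + 0.1441 + 0.1350 + 0.1448 + 0.1320 + 0.1212 + 0.1059 + 0.0921 + 0.0752 + 0.0610 + 0.0483 + 0.0411 = 1.2147
GRR = 1.2147

1.215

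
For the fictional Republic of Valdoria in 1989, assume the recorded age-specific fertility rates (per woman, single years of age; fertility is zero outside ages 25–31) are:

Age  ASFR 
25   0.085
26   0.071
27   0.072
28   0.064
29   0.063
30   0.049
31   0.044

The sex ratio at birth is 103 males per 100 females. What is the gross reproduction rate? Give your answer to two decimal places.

0.22

Proportion female at birth = 100 / (100 + 103) = 0.49261.
Sum of ASFRs = 0.085 + 0.071 + 0.072 + 0.064 + 0.063 + 0.049 + 0.044 = 0.448
TFR = 0.448
GRR = 0.49261 × 0.448 = 0.22069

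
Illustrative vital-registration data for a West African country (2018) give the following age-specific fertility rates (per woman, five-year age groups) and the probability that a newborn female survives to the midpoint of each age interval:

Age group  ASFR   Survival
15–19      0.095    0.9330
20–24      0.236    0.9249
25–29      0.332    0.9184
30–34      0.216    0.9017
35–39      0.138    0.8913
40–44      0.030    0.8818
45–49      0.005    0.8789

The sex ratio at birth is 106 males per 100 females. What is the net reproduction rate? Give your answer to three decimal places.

Proportion female at birth = 100 / (100 + 106) = 0.48544.
Each age group contributes 5 × ASFR × survival:
  15–19: 5 × 0.095 × 0.9330 = 0.44318
  20–24: 5 × 0.236 × 0.9249 = 1.09138
  25–29: 5 × 0.332 × 0.9184 = 1.52454
  30–34: 5 × 0.216 × 0.9017 = 0.97384
  35–39: 5 × 0.138 × 0.8913 = 0.61500
  40–44: 5 × 0.030 × 0.8818 = 0.13227
  45–49: 5 × 0.005 × 0.8789 = 0.02197
Sum = 4.80218
NRR = 0.48544 × 4.80218 = 2.33117
With NRR above 1 the population is above replacement fertility.

2.331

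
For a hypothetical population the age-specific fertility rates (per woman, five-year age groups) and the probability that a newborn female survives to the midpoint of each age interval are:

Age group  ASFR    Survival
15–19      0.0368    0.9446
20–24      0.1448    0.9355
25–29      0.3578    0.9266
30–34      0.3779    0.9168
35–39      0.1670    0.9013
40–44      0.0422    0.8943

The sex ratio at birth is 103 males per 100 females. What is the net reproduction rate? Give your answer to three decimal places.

Proportion female at birth = 100 / (100 + 103) = 0.49261.
Each age group contributes 5 × ASFR × survival:
  15–19: 5 × 0.0368 × 0.9446 = 0.17381
  20–24: 5 × 0.1448 × 0.9355 = 0.67730
  25–29: 5 × 0.3578 × 0.9266 = 1.65769
  30–34: 5 × 0.3779 × 0.9168 = 1.73229
  35–39: 5 × 0.1670 × 0.9013 = 0.75259
  40–44: 5 × 0.0422 × 0.8943 = 0.18870
Sum = 5.18238
NRR = 0.49261 × 5.18238 = 2.55289
An NRR exceeding 1 indicates intrinsic growth under these rates.

2.553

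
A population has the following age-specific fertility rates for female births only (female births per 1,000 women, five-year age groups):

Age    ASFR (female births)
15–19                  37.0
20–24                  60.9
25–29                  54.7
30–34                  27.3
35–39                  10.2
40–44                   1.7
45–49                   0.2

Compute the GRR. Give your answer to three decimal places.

Sum of female ASFRs = 37.0 + 60.9 + 54.7 + 27.3 + 10.2 + 1.7 + 0.2 = 192.0
GRR = 5 × 192.0 / 1000 = 0.96

0.960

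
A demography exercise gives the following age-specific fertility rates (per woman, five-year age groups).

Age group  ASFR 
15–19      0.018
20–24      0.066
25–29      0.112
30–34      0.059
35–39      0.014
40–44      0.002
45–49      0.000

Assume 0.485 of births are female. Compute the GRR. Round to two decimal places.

0.66

Proportion female at birth = 0.485.
Sum of ASFRs = 0.018 + 0.066 + 0.112 + 0.059 + 0.014 + 0.002 + 0.000 = 0.271
TFR = 5 × 0.271 = 1.355
GRR = 0.485 × 1.355 = 0.65718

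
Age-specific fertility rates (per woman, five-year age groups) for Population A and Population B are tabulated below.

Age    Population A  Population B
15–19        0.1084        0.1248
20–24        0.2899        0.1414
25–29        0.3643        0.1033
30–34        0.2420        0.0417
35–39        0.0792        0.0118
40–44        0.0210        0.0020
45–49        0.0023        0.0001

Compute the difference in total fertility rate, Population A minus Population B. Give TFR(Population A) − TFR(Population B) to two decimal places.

3.41

Population A:
  Sum of ASFRs = 0.1084 + 0.2899 + 0.3643 + 0.2420 + 0.0792 + 0.0210 + 0.0023 = 1.1071
  TFR = 5 × 1.1071 = 5.5355
Population B:
  Sum of ASFRs = 0.1248 + 0.1414 + 0.1033 + 0.0417 + 0.0118 + 0.0020 + 0.0001 = 0.4251
  TFR = 5 × 0.4251 = 2.1255
Difference = 5.5355 − 2.1255 = 3.41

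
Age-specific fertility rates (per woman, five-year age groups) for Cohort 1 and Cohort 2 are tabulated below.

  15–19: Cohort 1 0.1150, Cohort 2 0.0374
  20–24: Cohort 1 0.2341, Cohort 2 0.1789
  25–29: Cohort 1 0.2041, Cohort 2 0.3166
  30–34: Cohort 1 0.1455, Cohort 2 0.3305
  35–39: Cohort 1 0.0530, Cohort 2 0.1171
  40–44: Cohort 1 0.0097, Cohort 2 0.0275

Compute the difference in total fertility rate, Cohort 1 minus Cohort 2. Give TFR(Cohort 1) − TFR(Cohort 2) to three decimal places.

Cohort 1:
  Sum of ASFRs = 0.1150 + 0.2341 + 0.2041 + 0.1455 + 0.0530 + 0.0097 = 0.7614
  TFR = 5 × 0.7614 = 3.807
Cohort 2:
  Sum of ASFRs = 0.0374 + 0.1789 + 0.3166 + 0.3305 + 0.1171 + 0.0275 = 1.0080
  TFR = 5 × 1.0080 = 5.04
Difference = 3.807 − 5.04 = -1.233

-1.233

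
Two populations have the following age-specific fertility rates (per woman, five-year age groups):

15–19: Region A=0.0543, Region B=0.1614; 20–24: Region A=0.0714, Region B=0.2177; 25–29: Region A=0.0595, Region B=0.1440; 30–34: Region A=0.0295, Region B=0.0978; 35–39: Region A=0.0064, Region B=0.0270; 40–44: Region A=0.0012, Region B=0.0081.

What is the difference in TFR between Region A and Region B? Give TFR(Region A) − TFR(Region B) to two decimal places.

Region A:
  Sum of ASFRs = 0.0543 + 0.0714 + 0.0595 + 0.0295 + 0.0064 + 0.0012 = 0.2223
  TFR = 5 × 0.2223 = 1.1115
Region B:
  Sum of ASFRs = 0.1614 + 0.2177 + 0.1440 + 0.0978 + 0.0270 + 0.0081 = 0.6560
  TFR = 5 × 0.6560 = 3.28
Difference = 1.1115 − 3.28 = -2.1685

-2.17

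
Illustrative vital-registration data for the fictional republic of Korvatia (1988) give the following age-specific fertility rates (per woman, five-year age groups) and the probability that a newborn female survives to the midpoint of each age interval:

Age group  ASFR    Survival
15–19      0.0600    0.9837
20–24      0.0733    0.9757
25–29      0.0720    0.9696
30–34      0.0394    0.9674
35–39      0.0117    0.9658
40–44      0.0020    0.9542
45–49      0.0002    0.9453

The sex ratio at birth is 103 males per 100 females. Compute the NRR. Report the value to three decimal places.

0.620

Proportion female at birth = 100 / (100 + 103) = 0.49261.
Survival-weighted fertility by age (5·fₓ·Sₓ):
  15–19: 5 × 0.0600 × 0.9837 = 0.29511
  20–24: 5 × 0.0733 × 0.9757 = 0.35759
  25–29: 5 × 0.0720 × 0.9696 = 0.34906
  30–34: 5 × 0.0394 × 0.9674 = 0.19058
  35–39: 5 × 0.0117 × 0.9658 = 0.05650
  40–44: 5 × 0.0020 × 0.9542 = 0.00954
  45–49: 5 × 0.0002 × 0.9453 = 0.00095
Sum = 1.25933
NRR = 0.49261 × 1.25933 = 0.62036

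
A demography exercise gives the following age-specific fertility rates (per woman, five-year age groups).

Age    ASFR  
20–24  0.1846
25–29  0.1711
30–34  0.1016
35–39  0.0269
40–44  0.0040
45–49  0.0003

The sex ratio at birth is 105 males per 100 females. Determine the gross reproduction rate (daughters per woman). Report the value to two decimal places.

1.19

Proportion female at birth = 100 / (100 + 105) = 0.48780.
Sum of ASFRs = 0.1846 + 0.1711 + 0.1016 + 0.0269 + 0.0040 + 0.0003 = 0.4885
TFR = 5 × 0.4885 = 2.4425
GRR = 0.48780 × 2.4425 = 1.19145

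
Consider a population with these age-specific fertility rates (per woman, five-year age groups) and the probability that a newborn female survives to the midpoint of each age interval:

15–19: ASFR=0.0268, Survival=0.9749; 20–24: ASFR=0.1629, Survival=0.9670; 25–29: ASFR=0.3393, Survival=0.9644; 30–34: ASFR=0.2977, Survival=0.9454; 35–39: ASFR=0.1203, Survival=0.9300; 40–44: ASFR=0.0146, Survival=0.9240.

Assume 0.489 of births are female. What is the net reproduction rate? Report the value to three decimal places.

2.244

Proportion female at birth = 0.489.
Per-age-group product (5 × ASFR × survival probability):
  15–19: 5 × 0.0268 × 0.9749 = 0.13064
  20–24: 5 × 0.1629 × 0.9670 = 0.78762
  25–29: 5 × 0.3393 × 0.9644 = 1.63610
  30–34: 5 × 0.2977 × 0.9454 = 1.40723
  35–39: 5 × 0.1203 × 0.9300 = 0.55940
  40–44: 5 × 0.0146 × 0.9240 = 0.06745
Sum = 4.58844
NRR = 0.489 × 4.58844 = 2.24375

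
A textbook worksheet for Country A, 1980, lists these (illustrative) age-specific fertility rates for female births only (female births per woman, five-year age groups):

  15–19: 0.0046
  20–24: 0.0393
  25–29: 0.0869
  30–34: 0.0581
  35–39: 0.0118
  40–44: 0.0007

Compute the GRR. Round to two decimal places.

Sum of female ASFRs = 0.0046 + 0.0393 + 0.0869 + 0.0581 + 0.0118 + 0.0007 = 0.2014
GRR = 5 × 0.2014 = 1.007

1.01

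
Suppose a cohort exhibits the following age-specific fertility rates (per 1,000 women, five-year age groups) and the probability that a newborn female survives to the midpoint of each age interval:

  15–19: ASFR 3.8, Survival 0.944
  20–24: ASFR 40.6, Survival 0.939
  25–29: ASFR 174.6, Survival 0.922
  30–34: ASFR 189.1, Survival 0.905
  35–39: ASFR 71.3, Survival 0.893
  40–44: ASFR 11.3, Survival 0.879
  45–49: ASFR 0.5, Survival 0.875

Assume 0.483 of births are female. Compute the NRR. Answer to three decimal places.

1.082

Proportion female at birth = 0.483.
Per-age-group product (5 × ASFR × survival probability):
  15–19: 5 × 3.8/1000 × 0.944 = 0.01794
  20–24: 5 × 40.6/1000 × 0.939 = 0.19062
  25–29: 5 × 174.6/1000 × 0.922 = 0.80491
  30–34: 5 × 189.1/1000 × 0.905 = 0.85568
  35–39: 5 × 71.3/1000 × 0.893 = 0.31835
  40–44: 5 × 11.3/1000 × 0.879 = 0.04966
  45–49: 5 × 0.5/1000 × 0.875 = 0.00219
Sum = 2.23935
NRR = 0.483 × 2.23935 = 1.08161
An NRR exceeding 1 indicates intrinsic growth under these rates.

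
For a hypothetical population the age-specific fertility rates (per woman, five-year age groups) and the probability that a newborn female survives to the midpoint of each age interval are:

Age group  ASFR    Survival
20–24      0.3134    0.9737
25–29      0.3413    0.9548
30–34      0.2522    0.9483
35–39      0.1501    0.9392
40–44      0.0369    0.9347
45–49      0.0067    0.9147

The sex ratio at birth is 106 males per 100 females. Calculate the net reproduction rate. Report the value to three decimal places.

2.553

Proportion female at birth = 100 / (100 + 106) = 0.48544.
Weighting each age-specific rate by interval width and survival:
  20–24: 5 × 0.3134 × 0.9737 = 1.52579
  25–29: 5 × 0.3413 × 0.9548 = 1.62937
  30–34: 5 × 0.2522 × 0.9483 = 1.19581
  35–39: 5 × 0.1501 × 0.9392 = 0.70487
  40–44: 5 × 0.0369 × 0.9347 = 0.17245
  45–49: 5 × 0.0067 × 0.9147 = 0.03064
Sum = 5.25893
NRR = 0.48544 × 5.25893 = 2.55289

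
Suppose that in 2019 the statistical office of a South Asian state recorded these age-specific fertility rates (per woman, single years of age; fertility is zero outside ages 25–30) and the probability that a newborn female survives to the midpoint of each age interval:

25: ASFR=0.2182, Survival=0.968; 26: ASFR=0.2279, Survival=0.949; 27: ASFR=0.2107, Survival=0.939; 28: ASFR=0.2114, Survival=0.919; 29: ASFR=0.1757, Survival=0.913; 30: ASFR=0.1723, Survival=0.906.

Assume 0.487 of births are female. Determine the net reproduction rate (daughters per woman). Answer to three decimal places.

0.553

Proportion female at birth = 0.487.
Weighting each age-specific rate by interval width and survival:
  25: 1 × 0.2182 × 0.968 = 0.21122
  26: 1 × 0.2279 × 0.949 = 0.21628
  27: 1 × 0.2107 × 0.939 = 0.19785
  28: 1 × 0.2114 × 0.919 = 0.19428
  29: 1 × 0.1757 × 0.913 = 0.16041
  30: 1 × 0.1723 × 0.906 = 0.15610
Sum = 1.13614
NRR = 0.487 × 1.13614 = 0.55330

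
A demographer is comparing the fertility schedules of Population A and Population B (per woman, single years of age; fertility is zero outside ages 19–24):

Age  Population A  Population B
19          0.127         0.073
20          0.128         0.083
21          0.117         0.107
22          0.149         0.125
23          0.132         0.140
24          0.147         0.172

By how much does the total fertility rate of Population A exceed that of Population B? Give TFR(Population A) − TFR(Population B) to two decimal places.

0.10

Population A:
  Sum of ASFRs = 0.127 + 0.128 + 0.117 + 0.149 + 0.132 + 0.147 = 0.800
  TFR = 0.8
Population B:
  Sum of ASFRs = 0.073 + 0.083 + 0.107 + 0.125 + 0.140 + 0.172 = 0.700
  TFR = 0.7
Difference = 0.8 − 0.7 = 0.1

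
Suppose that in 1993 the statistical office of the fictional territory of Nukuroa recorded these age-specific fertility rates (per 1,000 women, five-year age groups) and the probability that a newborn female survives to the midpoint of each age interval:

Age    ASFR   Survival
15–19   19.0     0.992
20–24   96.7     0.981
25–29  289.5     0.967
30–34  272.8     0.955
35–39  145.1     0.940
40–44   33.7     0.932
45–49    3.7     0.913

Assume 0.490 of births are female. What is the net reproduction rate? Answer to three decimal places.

2.022

Proportion female at birth = 0.490.
Weighting each age-specific rate by interval width and survival:
  15–19: 5 × 19.0/1000 × 0.992 = 0.09424
  20–24: 5 × 96.7/1000 × 0.981 = 0.47431
  25–29: 5 × 289.5/1000 × 0.967 = 1.39973
  30–34: 5 × 272.8/1000 × 0.955 = 1.30262
  35–39: 5 × 145.1/1000 × 0.940 = 0.68197
  40–44: 5 × 33.7/1000 × 0.932 = 0.15704
  45–49: 5 × 3.7/1000 × 0.913 = 0.01689
Sum = 4.12680
NRR = 0.490 × 4.12680 = 2.02213
An NRR exceeding 1 indicates intrinsic growth under these rates.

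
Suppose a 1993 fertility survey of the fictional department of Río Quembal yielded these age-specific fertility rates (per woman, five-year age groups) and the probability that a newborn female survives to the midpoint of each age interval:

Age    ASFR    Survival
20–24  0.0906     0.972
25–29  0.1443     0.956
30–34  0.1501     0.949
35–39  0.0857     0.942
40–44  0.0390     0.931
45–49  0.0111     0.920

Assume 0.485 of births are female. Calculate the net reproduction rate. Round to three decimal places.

Proportion female at birth = 0.485.
Each age group contributes 5 × ASFR × survival:
  20–24: 5 × 0.0906 × 0.972 = 0.44032
  25–29: 5 × 0.1443 × 0.956 = 0.68975
  30–34: 5 × 0.1501 × 0.949 = 0.71222
  35–39: 5 × 0.0857 × 0.942 = 0.40365
  40–44: 5 × 0.0390 × 0.931 = 0.18155
  45–49: 5 × 0.0111 × 0.920 = 0.05106
Sum = 2.47855
NRR = 0.485 × 2.47855 = 1.20210

1.202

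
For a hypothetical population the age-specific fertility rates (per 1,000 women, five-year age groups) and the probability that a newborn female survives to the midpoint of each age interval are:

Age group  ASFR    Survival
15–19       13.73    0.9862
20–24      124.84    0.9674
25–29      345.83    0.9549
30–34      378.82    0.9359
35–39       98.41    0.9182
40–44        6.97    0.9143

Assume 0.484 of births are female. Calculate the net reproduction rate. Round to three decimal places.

2.216

Proportion female at birth = 0.484.
Per-age-group product (5 × ASFR × survival probability):
  15–19: 5 × 13.73/1000 × 0.9862 = 0.06770
  20–24: 5 × 124.84/1000 × 0.9674 = 0.60385
  25–29: 5 × 345.83/1000 × 0.9549 = 1.65117
  30–34: 5 × 378.82/1000 × 0.9359 = 1.77269
  35–39: 5 × 98.41/1000 × 0.9182 = 0.45180
  40–44: 5 × 6.97/1000 × 0.9143 = 0.03186
Sum = 4.57907
NRR = 0.484 × 4.57907 = 2.21627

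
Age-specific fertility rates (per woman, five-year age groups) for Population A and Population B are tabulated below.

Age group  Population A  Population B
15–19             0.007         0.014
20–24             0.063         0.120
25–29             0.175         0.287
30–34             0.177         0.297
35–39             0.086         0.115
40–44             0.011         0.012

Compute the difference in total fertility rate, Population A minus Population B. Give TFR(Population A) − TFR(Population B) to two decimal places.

Population A:
  Sum of ASFRs = 0.007 + 0.063 + 0.175 + 0.177 + 0.086 + 0.011 = 0.519
  TFR = 5 × 0.519 = 2.595
Population B:
  Sum of ASFRs = 0.014 + 0.120 + 0.287 + 0.297 + 0.115 + 0.012 = 0.845
  TFR = 5 × 0.845 = 4.225
Difference = 2.595 − 4.225 = -1.63

-1.63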